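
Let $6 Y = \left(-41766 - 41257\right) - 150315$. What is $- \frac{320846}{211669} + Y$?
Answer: $- \frac{24696173099}{635007} \approx -38891.0$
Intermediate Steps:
$Y = - \frac{116669}{3}$ ($Y = \frac{\left(-41766 - 41257\right) - 150315}{6} = \frac{-83023 - 150315}{6} = \frac{1}{6} \left(-233338\right) = - \frac{116669}{3} \approx -38890.0$)
$- \frac{320846}{211669} + Y = - \frac{320846}{211669} - \frac{116669}{3} = - \frac{24696173099}{635007}$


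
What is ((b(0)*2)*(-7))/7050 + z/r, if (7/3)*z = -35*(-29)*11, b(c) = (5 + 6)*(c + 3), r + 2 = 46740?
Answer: 2023549/54917150 ≈ 0.036847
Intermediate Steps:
r = 46738 (r = -2 + 46740 = 46738)
b(c) = 33 + 11*c (b(c) = 11*(3 + c) = 33 + 11*c)
z = 4785 (z = 3*(-35*(-29)*11)/7 = 3*(1015*11)/7 = (3/7)*11165 = 4785)
((b(0)*2)*(-7))/7050 + z/r = (((33 + 11*0)*2)*(-7))/7050 + 4785/46738 = (((33 + 0)*2)*(-7))*(1/7050) + 4785*(1/46738) = ((33*2)*(-7))*(1/7050) + 4785/46738 = (66*(-7))*(1/7050) + 4785/46738 = -462*1/7050 + 4785/46738 = -77/1175 + 4785/46738 = 2023549/54917150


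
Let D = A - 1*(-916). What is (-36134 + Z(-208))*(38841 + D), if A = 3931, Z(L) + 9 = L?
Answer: -1588102488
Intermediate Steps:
Z(L) = -9 + L
D = 4847 (D = 3931 - 1*(-916) = 3931 + 916 = 4847)
(-36134 + Z(-208))*(38841 + D) = (-36134 + (-9 - 208))*(38841 + 4847) = (-36134 - 217)*43688 = -36351*43688 = -1588102488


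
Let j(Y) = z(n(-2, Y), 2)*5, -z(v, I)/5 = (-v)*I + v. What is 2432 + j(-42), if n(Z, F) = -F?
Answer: 3482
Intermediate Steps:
z(v, I) = -5*v + 5*I*v (z(v, I) = -5*((-v)*I + v) = -5*(-I*v + v) = -5*(v - I*v) = -5*v + 5*I*v)
j(Y) = -25*Y (j(Y) = (5*(-Y)*(-1 + 2))*5 = (5*(-Y)*1)*5 = -5*Y*5 = -25*Y)
2432 + j(-42) = 2432 - 25*(-42) = 2432 + 1050 = 3482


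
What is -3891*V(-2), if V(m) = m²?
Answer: -15564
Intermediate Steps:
-3891*V(-2) = -3891*(-2)² = -3891*4 = -15564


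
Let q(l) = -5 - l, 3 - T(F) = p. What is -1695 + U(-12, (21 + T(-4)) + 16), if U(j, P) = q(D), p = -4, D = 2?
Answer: -1702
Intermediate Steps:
T(F) = 7 (T(F) = 3 - 1*(-4) = 3 + 4 = 7)
U(j, P) = -7 (U(j, P) = -5 - 1*2 = -5 - 2 = -7)
-1695 + U(-12, (21 + T(-4)) + 16) = -1695 - 7 = -1702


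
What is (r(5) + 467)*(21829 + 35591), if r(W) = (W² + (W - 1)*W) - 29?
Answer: 27733860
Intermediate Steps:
r(W) = -29 + W² + W*(-1 + W) (r(W) = (W² + (-1 + W)*W) - 29 = (W² + W*(-1 + W)) - 29 = -29 + W² + W*(-1 + W))
(r(5) + 467)*(21829 + 35591) = ((-29 - 1*5 + 2*5²) + 467)*(21829 + 35591) = ((-29 - 5 + 2*25) + 467)*57420 = ((-29 - 5 + 50) + 467)*57420 = (16 + 467)*57420 = 483*57420 = 27733860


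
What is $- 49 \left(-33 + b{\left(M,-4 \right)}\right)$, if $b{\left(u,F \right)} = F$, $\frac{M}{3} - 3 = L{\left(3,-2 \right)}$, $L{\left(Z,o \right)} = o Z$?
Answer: $1813$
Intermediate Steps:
$L{\left(Z,o \right)} = Z o$
$M = -9$ ($M = 9 + 3 \cdot 3 \left(-2\right) = 9 + 3 \left(-6\right) = 9 - 18 = -9$)
$- 49 \left(-33 + b{\left(M,-4 \right)}\right) = - 49 \left(-33 - 4\right) = \left(-49\right) \left(-37\right) = 1813$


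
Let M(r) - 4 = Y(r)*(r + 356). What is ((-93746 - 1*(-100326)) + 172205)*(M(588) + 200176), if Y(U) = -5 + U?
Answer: 134183863620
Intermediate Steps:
M(r) = 4 + (-5 + r)*(356 + r) (M(r) = 4 + (-5 + r)*(r + 356) = 4 + (-5 + r)*(356 + r))
((-93746 - 1*(-100326)) + 172205)*(M(588) + 200176) = ((-93746 - 1*(-100326)) + 172205)*((-1776 + 588**2 + 351*588) + 200176) = ((-93746 + 100326) + 172205)*((-1776 + 345744 + 206388) + 200176) = (6580 + 172205)*(550356 + 200176) = 178785*750532 = 134183863620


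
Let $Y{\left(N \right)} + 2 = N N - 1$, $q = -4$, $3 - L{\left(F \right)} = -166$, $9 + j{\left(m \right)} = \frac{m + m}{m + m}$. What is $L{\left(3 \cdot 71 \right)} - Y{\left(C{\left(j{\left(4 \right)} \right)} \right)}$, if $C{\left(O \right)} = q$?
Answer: $156$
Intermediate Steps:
$j{\left(m \right)} = -8$ ($j{\left(m \right)} = -9 + \frac{m + m}{m + m} = -9 + \frac{2 m}{2 m} = -9 + 2 m \frac{1}{2 m} = -9 + 1 = -8$)
$L{\left(F \right)} = 169$ ($L{\left(F \right)} = 3 - -166 = 3 + 166 = 169$)
$C{\left(O \right)} = -4$
$Y{\left(N \right)} = -3 + N^{2}$ ($Y{\left(N \right)} = -2 + \left(N N - 1\right) = -2 + \left(N^{2} - 1\right) = -2 + \left(-1 + N^{2}\right) = -3 + N^{2}$)
$L{\left(3 \cdot 71 \right)} - Y{\left(C{\left(j{\left(4 \right)} \right)} \right)} = 169 - \left(-3 + \left(-4\right)^{2}\right) = 169 - \left(-3 + 16\right) = 169 - 13 = 156$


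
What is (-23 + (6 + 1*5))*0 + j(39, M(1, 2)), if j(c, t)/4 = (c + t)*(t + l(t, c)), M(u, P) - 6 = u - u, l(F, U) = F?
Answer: 2160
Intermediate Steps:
M(u, P) = 6 (M(u, P) = 6 + (u - u) = 6 + 0 = 6)
j(c, t) = 8*t*(c + t) (j(c, t) = 4*((c + t)*(t + t)) = 4*((c + t)*(2*t)) = 4*(2*t*(c + t)) = 8*t*(c + t))
(-23 + (6 + 1*5))*0 + j(39, M(1, 2)) = (-23 + (6 + 1*5))*0 + 8*6*(39 + 6) = (-23 + (6 + 5))*0 + 8*6*45 = (-23 + 11)*0 + 2160 = -12*0 + 2160 = 0 + 2160 = 2160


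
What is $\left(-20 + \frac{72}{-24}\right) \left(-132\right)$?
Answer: $3036$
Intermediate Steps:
$\left(-20 + \frac{72}{-24}\right) \left(-132\right) = \left(-20 + 72 \left(- \frac{1}{24}\right)\right) \left(-132\right) = \left(-20 - 3\right) \left(-132\right) = \left(-23\right) \left(-132\right) = 3036$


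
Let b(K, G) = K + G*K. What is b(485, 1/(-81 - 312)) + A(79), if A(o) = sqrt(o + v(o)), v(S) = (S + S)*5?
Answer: 190120/393 + sqrt(869) ≈ 513.25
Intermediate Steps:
v(S) = 10*S (v(S) = (2*S)*5 = 10*S)
A(o) = sqrt(11)*sqrt(o) (A(o) = sqrt(o + 10*o) = sqrt(11*o) = sqrt(11)*sqrt(o))
b(485, 1/(-81 - 312)) + A(79) = 485*(1 + 1/(-81 - 312)) + sqrt(11)*sqrt(79) = 485*(1 + 1/(-393)) + sqrt(869) = 485*(1 - 1/393) + sqrt(869) = 485*(392/393) + sqrt(869) = 190120/393 + sqrt(869)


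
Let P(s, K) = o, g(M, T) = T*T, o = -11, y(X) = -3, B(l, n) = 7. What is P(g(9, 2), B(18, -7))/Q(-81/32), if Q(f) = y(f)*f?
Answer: -352/243 ≈ -1.4486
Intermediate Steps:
g(M, T) = T²
Q(f) = -3*f
P(s, K) = -11
P(g(9, 2), B(18, -7))/Q(-81/32) = -11/((-(-243)/32)) = -11/((-3*(-81/32))) = -11/243/32 = -11*32/243 = -352/243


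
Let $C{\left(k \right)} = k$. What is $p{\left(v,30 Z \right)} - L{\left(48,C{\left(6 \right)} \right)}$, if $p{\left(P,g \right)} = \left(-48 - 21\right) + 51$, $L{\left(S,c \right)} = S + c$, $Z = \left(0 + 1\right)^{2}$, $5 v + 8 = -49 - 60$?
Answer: $-72$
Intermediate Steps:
$v = - \frac{117}{5}$ ($v = - \frac{8}{5} + \frac{-49 - 60}{5} = - \frac{8}{5} + \frac{1}{5} \left(-109\right) = - \frac{8}{5} - \frac{109}{5} = - \frac{117}{5} \approx -23.4$)
$Z = 1$ ($Z = 1^{2} = 1$)
$p{\left(P,g \right)} = -18$ ($p{\left(P,g \right)} = \left(-48 - 21\right) + 51 = -69 + 51 = -18$)
$p{\left(v,30 Z \right)} - L{\left(48,C{\left(6 \right)} \right)} = -18 - \left(48 + 6\right) = -18 - 54 = -72$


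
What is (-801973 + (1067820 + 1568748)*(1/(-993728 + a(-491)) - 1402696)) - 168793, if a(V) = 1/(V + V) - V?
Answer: -3607173460358139960866/975358735 ≈ -3.6983e+12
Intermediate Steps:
a(V) = 1/(2*V) - V
(-801973 + (1067820 + 1568748)*(1/(-993728 + a(-491)) - 1402696)) - 168793 = (-801973 + (1067820 + 1568748)*(1/(-993728 + ((1/2)/(-491) - 1*(-491))) - 1402696)) - 168793 = (-801973 + 2636568*(1/(-993728 + ((1/2)*(-1/491) + 491)) - 1402696)) - 168793 = (-801973 + 2636568*(1/(-993728 + (-1/982 + 491)) - 1402696)) - 168793 = (-801973 + 2636568*(1/(-993728 + 482161/982) - 1402696)) - 168793 = (-801973 + 2636568*(1/(-975358735/982) - 1402696)) - 168793 = (-801973 + 2636568*(-982/975358735 - 1402696)) - 168793 = (-801973 + 2636568*(-1368131796150542/975358735)) - 168793 = (-801973 - 3607172513513042219856/975358735) - 168793 = -3607173295724413004011/975358735 - 168793 = -3607173460358139960866/975358735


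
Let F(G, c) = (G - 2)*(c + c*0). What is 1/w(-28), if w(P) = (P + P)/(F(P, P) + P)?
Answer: -29/2 ≈ -14.500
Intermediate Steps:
F(G, c) = c*(-2 + G) (F(G, c) = (-2 + G)*(c + 0) = (-2 + G)*c = c*(-2 + G))
w(P) = 2*P/(P + P*(-2 + P)) (w(P) = (P + P)/(P*(-2 + P) + P) = (2*P)/(P + P*(-2 + P)) = 2*P/(P + P*(-2 + P)))
1/w(-28) = 1/(2/(-1 - 28)) = 1/(2/(-29)) = 1/(2*(-1/29)) = 1/(-2/29) = -29/2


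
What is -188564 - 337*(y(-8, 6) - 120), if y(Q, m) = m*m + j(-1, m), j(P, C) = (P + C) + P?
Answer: -161604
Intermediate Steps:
j(P, C) = C + 2*P (j(P, C) = (C + P) + P = C + 2*P)
y(Q, m) = -2 + m + m**2 (y(Q, m) = m*m + (m + 2*(-1)) = m**2 + (m - 2) = m**2 + (-2 + m) = -2 + m + m**2)
-188564 - 337*(y(-8, 6) - 120) = -188564 - 337*((-2 + 6 + 6**2) - 120) = -188564 - 337*((-2 + 6 + 36) - 120) = -188564 - 337*(40 - 120) = -188564 - 337*(-80) = -188564 - 1*(-26960) = -188564 + 26960 = -161604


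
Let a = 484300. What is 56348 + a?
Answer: 540648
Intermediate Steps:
56348 + a = 56348 + 484300 = 540648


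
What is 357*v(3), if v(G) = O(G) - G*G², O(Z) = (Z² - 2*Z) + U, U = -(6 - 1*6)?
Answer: -8568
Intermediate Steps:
U = 0 (U = -(6 - 6) = -1*0 = 0)
O(Z) = Z² - 2*Z (O(Z) = (Z² - 2*Z) + 0 = Z² - 2*Z)
v(G) = -G³ + G*(-2 + G) (v(G) = G*(-2 + G) - G*G² = G*(-2 + G) - G³ = -G³ + G*(-2 + G))
357*v(3) = 357*(3*(-2 + 3 - 1*3²)) = 357*(3*(-2 + 3 - 1*9)) = 357*(3*(-2 + 3 - 9)) = 357*(3*(-8)) = 357*(-24) = -8568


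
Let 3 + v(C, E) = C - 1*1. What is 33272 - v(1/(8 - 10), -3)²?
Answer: 133007/4 ≈ 33252.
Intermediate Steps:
v(C, E) = -4 + C (v(C, E) = -3 + (C - 1*1) = -3 + (C - 1) = -3 + (-1 + C) = -4 + C)
33272 - v(1/(8 - 10), -3)² = 33272 - (-4 + 1/(8 - 10))² = 33272 - (-4 + 1/(-2))² = 33272 - (-4 - ½)² = 33272 - (-9/2)² = 33272 - 1*81/4 = 33272 - 81/4 = 133007/4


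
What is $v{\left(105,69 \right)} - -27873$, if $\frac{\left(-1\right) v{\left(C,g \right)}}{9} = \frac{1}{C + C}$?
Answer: $\frac{1951107}{70} \approx 27873.0$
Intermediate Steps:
$v{\left(C,g \right)} = - \frac{9}{2 C}$ ($v{\left(C,g \right)} = - \frac{9}{C + C} = - \frac{9}{2 C}$)
$v{\left(105,69 \right)} - -27873 = - \frac{9}{2 \cdot 105} - -27873 = \left(- \frac{9}{2}\right) \frac{1}{105} + 27873 = - \frac{3}{70} + 27873 = \frac{1951107}{70}$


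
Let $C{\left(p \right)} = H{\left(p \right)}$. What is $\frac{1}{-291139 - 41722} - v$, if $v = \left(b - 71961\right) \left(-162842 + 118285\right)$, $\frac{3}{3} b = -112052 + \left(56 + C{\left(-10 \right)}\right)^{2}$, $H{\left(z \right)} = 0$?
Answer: $- \frac{2682638803065030}{332861} \approx -8.0593 \cdot 10^{9}$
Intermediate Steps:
$C{\left(p \right)} = 0$
$b = -108916$ ($b = -112052 + \left(56 + 0\right)^{2} = -112052 + 56^{2} = -112052 + 3136 = -108916$)
$v = 8059336489$ ($v = \left(-108916 - 71961\right) \left(-162842 + 118285\right) = \left(-180877\right) \left(-44557\right) = 8059336489$)
$\frac{1}{-291139 - 41722} - v = \frac{1}{-291139 - 41722} - 8059336489 = \frac{1}{-332861} - 8059336489 = - \frac{1}{332861} - 8059336489 = - \frac{2682638803065030}{332861}$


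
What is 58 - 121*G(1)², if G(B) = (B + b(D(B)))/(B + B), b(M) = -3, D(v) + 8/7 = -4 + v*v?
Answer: -63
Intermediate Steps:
D(v) = -36/7 + v² (D(v) = -8/7 + (-4 + v*v) = -8/7 + (-4 + v²) = -36/7 + v²)
G(B) = (-3 + B)/(2*B) (G(B) = (B - 3)/(B + B) = (-3 + B)/((2*B)) = (-3 + B)*(1/(2*B)) = (-3 + B)/(2*B))
58 - 121*G(1)² = 58 - 121*(-3 + 1)²/4 = 58 - 121*1² = 58 - 121*(-1)² = 58 - 121*1 = 58 - 121 = -63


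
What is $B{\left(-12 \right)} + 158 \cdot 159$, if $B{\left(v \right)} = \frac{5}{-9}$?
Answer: $\frac{226093}{9} \approx 25121.0$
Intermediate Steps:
$B{\left(v \right)} = - \frac{5}{9}$ ($B{\left(v \right)} = 5 \left(- \frac{1}{9}\right) = - \frac{5}{9}$)
$B{\left(-12 \right)} + 158 \cdot 159 = - \frac{5}{9} + 158 \cdot 159 = - \frac{5}{9} + 25122 = \frac{226093}{9}$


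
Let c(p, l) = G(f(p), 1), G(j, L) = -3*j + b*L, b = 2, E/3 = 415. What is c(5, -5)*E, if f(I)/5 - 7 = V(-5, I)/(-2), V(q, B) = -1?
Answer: -275145/2 ≈ -1.3757e+5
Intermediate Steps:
E = 1245 (E = 3*415 = 1245)
f(I) = 75/2 (f(I) = 35 + 5*(-1/(-2)) = 35 + 5*(-1*(-½)) = 35 + 5*(½) = 35 + 5/2 = 75/2)
G(j, L) = -3*j + 2*L
c(p, l) = -221/2 (c(p, l) = -3*75/2 + 2*1 = -225/2 + 2 = -221/2)
c(5, -5)*E = -221/2*1245 = -275145/2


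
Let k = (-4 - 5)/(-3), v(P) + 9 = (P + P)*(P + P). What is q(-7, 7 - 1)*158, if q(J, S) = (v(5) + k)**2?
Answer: 1396088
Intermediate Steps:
v(P) = -9 + 4*P**2 (v(P) = -9 + (P + P)*(P + P) = -9 + (2*P)*(2*P) = -9 + 4*P**2)
k = 3 (k = -9*(-1/3) = 3)
q(J, S) = 8836 (q(J, S) = ((-9 + 4*5**2) + 3)**2 = ((-9 + 4*25) + 3)**2 = ((-9 + 100) + 3)**2 = (91 + 3)**2 = 94**2 = 8836)
q(-7, 7 - 1)*158 = 8836*158 = 1396088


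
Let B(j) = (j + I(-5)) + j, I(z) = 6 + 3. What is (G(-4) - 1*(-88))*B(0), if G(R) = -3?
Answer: 765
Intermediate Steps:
I(z) = 9
B(j) = 9 + 2*j (B(j) = (j + 9) + j = (9 + j) + j = 9 + 2*j)
(G(-4) - 1*(-88))*B(0) = (-3 - 1*(-88))*(9 + 2*0) = (-3 + 88)*(9 + 0) = 85*9 = 765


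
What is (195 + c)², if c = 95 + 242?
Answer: 283024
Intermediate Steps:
c = 337
(195 + c)² = (195 + 337)² = 532² = 283024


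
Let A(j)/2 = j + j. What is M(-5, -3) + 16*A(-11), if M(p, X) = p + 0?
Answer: -709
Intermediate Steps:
M(p, X) = p
A(j) = 4*j (A(j) = 2*(j + j) = 2*(2*j) = 4*j)
M(-5, -3) + 16*A(-11) = -5 + 16*(4*(-11)) = -5 + 16*(-44) = -5 - 704 = -709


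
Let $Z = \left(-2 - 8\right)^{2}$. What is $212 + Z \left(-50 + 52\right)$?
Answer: $412$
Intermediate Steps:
$Z = 100$ ($Z = \left(-10\right)^{2} = 100$)
$212 + Z \left(-50 + 52\right) = 212 + 100 \left(-50 + 52\right) = 212 + 100 \cdot 2 = 212 + 200 = 412$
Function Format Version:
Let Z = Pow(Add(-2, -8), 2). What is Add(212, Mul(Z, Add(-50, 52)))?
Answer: 412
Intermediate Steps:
Z = 100 (Z = Pow(-10, 2) = 100)
Add(212, Mul(Z, Add(-50, 52))) = Add(212, Mul(100, Add(-50, 52))) = Add(212, Mul(100, 2)) = Add(212, 200) = 412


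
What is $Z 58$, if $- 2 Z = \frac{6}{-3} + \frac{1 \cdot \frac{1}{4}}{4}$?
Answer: $\frac{899}{16} \approx 56.188$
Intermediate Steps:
$Z = \frac{31}{32}$ ($Z = - \frac{\frac{6}{-3} + \frac{1 \cdot \frac{1}{4}}{4}}{2} = - \frac{6 \left(- \frac{1}{3}\right) + 1 \cdot \frac{1}{4} \cdot \frac{1}{4}}{2} = - \frac{-2 + \frac{1}{4} \cdot \frac{1}{4}}{2} = - \frac{-2 + \frac{1}{16}}{2} = \left(- \frac{1}{2}\right) \left(- \frac{31}{16}\right) = \frac{31}{32} \approx 0.96875$)
$Z 58 = \frac{31}{32} \cdot 58 = \frac{899}{16}$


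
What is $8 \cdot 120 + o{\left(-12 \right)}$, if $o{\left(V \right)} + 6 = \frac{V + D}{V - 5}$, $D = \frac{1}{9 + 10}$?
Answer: $\frac{308369}{323} \approx 954.7$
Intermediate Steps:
$D = \frac{1}{19} \approx 0.052632$
$o{\left(V \right)} = -6 + \frac{\frac{1}{19} + V}{-5 + V}$ ($o{\left(V \right)} = -6 + \frac{V + \frac{1}{19}}{V - 5} = -6 + \frac{\frac{1}{19} + V}{-5 + V}$)
$8 \cdot 120 + o{\left(-12 \right)} = 8 \cdot 120 + \frac{571 - -1140}{19 \left(-5 - 12\right)} = 960 + \frac{571 + 1140}{19 \left(-17\right)} = 960 + \frac{1}{19} \left(- \frac{1}{17}\right) 1711 = 960 - \frac{1711}{323} = \frac{308369}{323}$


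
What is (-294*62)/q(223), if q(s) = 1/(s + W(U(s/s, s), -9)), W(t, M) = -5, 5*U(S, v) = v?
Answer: -3973704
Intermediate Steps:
U(S, v) = v/5
q(s) = 1/(-5 + s) (q(s) = 1/(s - 5) = 1/(-5 + s))
(-294*62)/q(223) = (-294*62)/(1/(-5 + 223)) = -18228/(1/218) = -18228/1/218 = -18228*218 = -3973704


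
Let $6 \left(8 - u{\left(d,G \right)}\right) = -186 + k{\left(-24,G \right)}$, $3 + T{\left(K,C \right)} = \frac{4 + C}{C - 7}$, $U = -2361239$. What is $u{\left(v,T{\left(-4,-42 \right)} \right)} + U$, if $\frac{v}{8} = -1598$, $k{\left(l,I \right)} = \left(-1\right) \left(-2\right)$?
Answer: $- \frac{7083601}{3} \approx -2.3612 \cdot 10^{6}$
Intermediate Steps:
$k{\left(l,I \right)} = 2$
$v = -12784$ ($v = 8 \left(-1598\right) = -12784$)
$T{\left(K,C \right)} = -3 + \frac{4 + C}{-7 + C}$ ($T{\left(K,C \right)} = -3 + \frac{4 + C}{C - 7} = -3 + \frac{4 + C}{-7 + C}$)
$u{\left(d,G \right)} = \frac{116}{3}$ ($u{\left(d,G \right)} = 8 - \frac{-186 + 2}{6} = 8 - - \frac{92}{3} = 8 + \frac{92}{3} = \frac{116}{3}$)
$u{\left(v,T{\left(-4,-42 \right)} \right)} + U = \frac{116}{3} - 2361239 = - \frac{7083601}{3}$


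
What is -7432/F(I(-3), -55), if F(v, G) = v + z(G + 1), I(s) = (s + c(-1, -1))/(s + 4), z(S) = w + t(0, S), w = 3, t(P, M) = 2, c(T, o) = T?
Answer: -7432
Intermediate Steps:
z(S) = 5 (z(S) = 3 + 2 = 5)
I(s) = (-1 + s)/(4 + s) (I(s) = (s - 1)/(s + 4) = (-1 + s)/(4 + s))
F(v, G) = 5 + v (F(v, G) = v + 5 = 5 + v)
-7432/F(I(-3), -55) = -7432/(5 + (-1 - 3)/(4 - 3)) = -7432/(5 - 4/1) = -7432/(5 + 1*(-4)) = -7432/(5 - 4) = -7432/1 = -7432*1 = -7432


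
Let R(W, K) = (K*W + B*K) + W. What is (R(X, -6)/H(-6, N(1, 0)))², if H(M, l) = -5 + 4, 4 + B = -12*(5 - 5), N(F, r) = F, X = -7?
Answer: 3481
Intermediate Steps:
B = -4 (B = -4 - 12*(5 - 5) = -4 - 12*0 = -4 + 0 = -4)
H(M, l) = -1
R(W, K) = W - 4*K + K*W (R(W, K) = (K*W - 4*K) + W = (-4*K + K*W) + W = W - 4*K + K*W)
(R(X, -6)/H(-6, N(1, 0)))² = ((-7 - 4*(-6) - 6*(-7))/(-1))² = ((-7 + 24 + 42)*(-1))² = (59*(-1))² = (-59)² = 3481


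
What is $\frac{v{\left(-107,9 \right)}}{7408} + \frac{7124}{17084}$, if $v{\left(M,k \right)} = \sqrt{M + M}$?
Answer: $\frac{1781}{4271} + \frac{i \sqrt{214}}{7408} \approx 0.417 + 0.0019747 i$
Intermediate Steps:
$v{\left(M,k \right)} = \sqrt{2} \sqrt{M}$ ($v{\left(M,k \right)} = \sqrt{2 M} = \sqrt{2} \sqrt{M}$)
$\frac{v{\left(-107,9 \right)}}{7408} + \frac{7124}{17084} = \frac{\sqrt{2} \sqrt{-107}}{7408} + \frac{7124}{17084} = \sqrt{2} i \sqrt{107} \cdot \frac{1}{7408} + 7124 \cdot \frac{1}{17084} = i \sqrt{214} \cdot \frac{1}{7408} + \frac{1781}{4271} = \frac{i \sqrt{214}}{7408} + \frac{1781}{4271} = \frac{1781}{4271} + \frac{i \sqrt{214}}{7408}$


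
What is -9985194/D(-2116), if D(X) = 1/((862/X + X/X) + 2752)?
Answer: -14539655665071/529 ≈ -2.7485e+10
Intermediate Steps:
D(X) = 1/(2753 + 862/X) (D(X) = 1/((862/X + 1) + 2752) = 1/((1 + 862/X) + 2752) = 1/(2753 + 862/X))
-9985194/D(-2116) = -9985194/((-2116/(862 + 2753*(-2116)))) = -9985194/((-2116/(862 - 5825348))) = -9985194/((-2116/(-5824486))) = -9985194/((-2116*(-1/5824486))) = -9985194/1058/2912243 = -9985194*2912243/1058 = -14539655665071/529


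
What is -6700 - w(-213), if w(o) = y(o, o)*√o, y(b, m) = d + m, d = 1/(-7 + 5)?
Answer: -6700 + 427*I*√213/2 ≈ -6700.0 + 3115.9*I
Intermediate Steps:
d = -½ (d = 1/(-2) = -½ ≈ -0.50000)
y(b, m) = -½ + m
w(o) = √o*(-½ + o) (w(o) = (-½ + o)*√o = √o*(-½ + o))
-6700 - w(-213) = -6700 - √(-213)*(-½ - 213) = -6700 - I*√213*(-427)/2 = -6700 - (-427)*I*√213/2 = -6700 + 427*I*√213/2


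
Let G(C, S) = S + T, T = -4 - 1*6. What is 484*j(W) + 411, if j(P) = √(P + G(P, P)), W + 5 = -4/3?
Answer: 411 + 968*I*√51/3 ≈ 411.0 + 2304.3*I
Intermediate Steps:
T = -10 (T = -4 - 6 = -10)
G(C, S) = -10 + S (G(C, S) = S - 10 = -10 + S)
W = -19/3 (W = -5 - 4/3 = -19/3 ≈ -6.3333)
j(P) = √(-10 + 2*P) (j(P) = √(P + (-10 + P)) = √(-10 + 2*P))
484*j(W) + 411 = 484*√(-10 + 2*(-19/3)) + 411 = 484*√(-10 - 38/3) + 411 = 484*√(-68/3) + 411 = 484*(2*I*√51/3) + 411 = 968*I*√51/3 + 411 = 411 + 968*I*√51/3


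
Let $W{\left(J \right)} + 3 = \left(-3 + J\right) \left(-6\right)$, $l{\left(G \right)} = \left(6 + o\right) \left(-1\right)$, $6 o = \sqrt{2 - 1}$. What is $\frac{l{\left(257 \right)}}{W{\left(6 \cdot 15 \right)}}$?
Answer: $\frac{37}{3150} \approx 0.011746$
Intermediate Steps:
$o = \frac{1}{6}$ ($o = \frac{\sqrt{2 - 1}}{6} = \frac{\sqrt{1}}{6} = \frac{1}{6} \cdot 1 = \frac{1}{6} \approx 0.16667$)
$l{\left(G \right)} = - \frac{37}{6}$ ($l{\left(G \right)} = \left(6 + \frac{1}{6}\right) \left(-1\right) = \frac{37}{6} \left(-1\right) = - \frac{37}{6}$)
$W{\left(J \right)} = 15 - 6 J$ ($W{\left(J \right)} = -3 + \left(-3 + J\right) \left(-6\right) = -3 - \left(-18 + 6 J\right) = 15 - 6 J$)
$\frac{l{\left(257 \right)}}{W{\left(6 \cdot 15 \right)}} = - \frac{37}{6 \left(15 - 6 \cdot 6 \cdot 15\right)} = - \frac{37}{6 \left(15 - 540\right)} = - \frac{37}{6 \left(-525\right)} = \left(- \frac{37}{6}\right) \left(- \frac{1}{525}\right) = \frac{37}{3150}$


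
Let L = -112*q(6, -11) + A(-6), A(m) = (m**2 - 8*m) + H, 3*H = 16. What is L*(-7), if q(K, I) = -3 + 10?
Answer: 14588/3 ≈ 4862.7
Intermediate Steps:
H = 16/3 (H = (1/3)*16 = 16/3 ≈ 5.3333)
q(K, I) = 7
A(m) = 16/3 + m**2 - 8*m (A(m) = (m**2 - 8*m) + 16/3 = 16/3 + m**2 - 8*m)
L = -2084/3 (L = -112*7 + (16/3 + (-6)**2 - 8*(-6)) = -784 + (16/3 + 36 + 48) = -784 + 268/3 = -2084/3 ≈ -694.67)
L*(-7) = -2084/3*(-7) = 14588/3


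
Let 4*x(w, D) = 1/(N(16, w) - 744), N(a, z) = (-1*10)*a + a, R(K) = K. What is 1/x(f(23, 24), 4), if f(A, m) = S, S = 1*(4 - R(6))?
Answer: -3552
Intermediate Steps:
S = -2 (S = 1*(4 - 1*6) = 1*(4 - 6) = 1*(-2) = -2)
f(A, m) = -2
N(a, z) = -9*a (N(a, z) = -10*a + a = -9*a)
x(w, D) = -1/3552 (x(w, D) = 1/(4*(-9*16 - 744)) = 1/(4*(-144 - 744)) = (¼)/(-888) = (¼)*(-1/888) = -1/3552)
1/x(f(23, 24), 4) = 1/(-1/3552) = -3552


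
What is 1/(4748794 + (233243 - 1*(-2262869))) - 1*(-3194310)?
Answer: 23142475684861/7244906 ≈ 3.1943e+6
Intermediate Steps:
1/(4748794 + (233243 - 1*(-2262869))) - 1*(-3194310) = 1/(4748794 + (233243 + 2262869)) + 3194310 = 1/(4748794 + 2496112) + 3194310 = 1/7244906 + 3194310 = 23142475684861/7244906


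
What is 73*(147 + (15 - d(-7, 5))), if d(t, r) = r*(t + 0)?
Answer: 14381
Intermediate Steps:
d(t, r) = r*t
73*(147 + (15 - d(-7, 5))) = 73*(147 + (15 - 5*(-7))) = 73*(147 + (15 - 1*(-35))) = 73*(147 + (15 + 35)) = 73*(147 + 50) = 73*197 = 14381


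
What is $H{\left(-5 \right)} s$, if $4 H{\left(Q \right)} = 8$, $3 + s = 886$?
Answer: $1766$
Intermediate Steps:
$s = 883$ ($s = -3 + 886 = 883$)
$H{\left(Q \right)} = 2$ ($H{\left(Q \right)} = \frac{1}{4} \cdot 8 = 2$)
$H{\left(-5 \right)} s = 2 \cdot 883 = 1766$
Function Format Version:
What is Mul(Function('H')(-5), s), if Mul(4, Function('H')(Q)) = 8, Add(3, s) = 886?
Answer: 1766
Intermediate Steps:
s = 883 (s = Add(-3, 886) = 883)
Function('H')(Q) = 2 (Function('H')(Q) = Mul(Rational(1, 4), 8) = 2)
Mul(Function('H')(-5), s) = Mul(2, 883) = 1766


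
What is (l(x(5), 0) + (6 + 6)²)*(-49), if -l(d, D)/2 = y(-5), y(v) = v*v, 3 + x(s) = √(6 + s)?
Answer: -4606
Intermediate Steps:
x(s) = -3 + √(6 + s)
y(v) = v²
l(d, D) = -50 (l(d, D) = -2*(-5)² = -2*25 = -50)
(l(x(5), 0) + (6 + 6)²)*(-49) = (-50 + (6 + 6)²)*(-49) = (-50 + 12²)*(-49) = (-50 + 144)*(-49) = 94*(-49) = -4606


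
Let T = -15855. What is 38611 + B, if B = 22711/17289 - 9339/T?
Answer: 3528152233307/91372365 ≈ 38613.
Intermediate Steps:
B = 173848292/91372365 (B = 22711/17289 - 9339/(-15855) = 22711*(1/17289) - 9339*(-1/15855) = 22711/17289 + 3113/5285 = 173848292/91372365 ≈ 1.9026)
38611 + B = 38611 + 173848292/91372365 = 3528152233307/91372365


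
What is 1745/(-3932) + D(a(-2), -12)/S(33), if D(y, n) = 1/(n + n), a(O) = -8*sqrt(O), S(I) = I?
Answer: -346493/778536 ≈ -0.44506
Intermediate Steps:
D(y, n) = 1/(2*n)
1745/(-3932) + D(a(-2), -12)/S(33) = 1745/(-3932) + ((1/2)/(-12))/33 = 1745*(-1/3932) + ((1/2)*(-1/12))*(1/33) = -1745/3932 - 1/24*1/33 = -1745/3932 - 1/792 = -346493/778536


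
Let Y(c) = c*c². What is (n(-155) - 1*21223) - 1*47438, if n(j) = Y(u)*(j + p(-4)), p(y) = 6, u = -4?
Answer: -59125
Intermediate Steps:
Y(c) = c³
n(j) = -384 - 64*j (n(j) = (-4)³*(j + 6) = -64*(6 + j) = -384 - 64*j)
(n(-155) - 1*21223) - 1*47438 = ((-384 - 64*(-155)) - 1*21223) - 1*47438 = ((-384 + 9920) - 21223) - 47438 = (9536 - 21223) - 47438 = -11687 - 47438 = -59125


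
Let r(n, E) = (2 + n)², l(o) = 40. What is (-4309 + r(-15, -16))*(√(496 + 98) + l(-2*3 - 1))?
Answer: -165600 - 12420*√66 ≈ -2.6650e+5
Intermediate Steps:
(-4309 + r(-15, -16))*(√(496 + 98) + l(-2*3 - 1)) = (-4309 + (2 - 15)²)*(√(496 + 98) + 40) = (-4309 + (-13)²)*(√594 + 40) = (-4309 + 169)*(3*√66 + 40) = -4140*(40 + 3*√66) = -165600 - 12420*√66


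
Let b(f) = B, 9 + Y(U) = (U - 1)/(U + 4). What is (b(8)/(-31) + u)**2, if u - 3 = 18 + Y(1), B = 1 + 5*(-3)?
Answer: 148996/961 ≈ 155.04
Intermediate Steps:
Y(U) = -9 + (-1 + U)/(4 + U) (Y(U) = -9 + (U - 1)/(U + 4) = -9 + (-1 + U)/(4 + U))
B = -14 (B = 1 - 15 = -14)
b(f) = -14
u = 12 (u = 3 + (18 + (-37 - 8*1)/(4 + 1)) = 3 + (18 + (-37 - 8)/5) = 3 + (18 + (1/5)*(-45)) = 3 + (18 - 9) = 3 + 9 = 12)
(b(8)/(-31) + u)**2 = (-14/(-31) + 12)**2 = (-14*(-1/31) + 12)**2 = (14/31 + 12)**2 = (386/31)**2 = 148996/961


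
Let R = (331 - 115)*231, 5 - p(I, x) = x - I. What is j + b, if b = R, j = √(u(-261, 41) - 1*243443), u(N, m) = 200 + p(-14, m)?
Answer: 49896 + I*√243293 ≈ 49896.0 + 493.25*I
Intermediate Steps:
p(I, x) = 5 + I - x (p(I, x) = 5 - (x - I) = 5 + (I - x) = 5 + I - x)
u(N, m) = 191 - m (u(N, m) = 200 + (5 - 14 - m) = 200 + (-9 - m) = 191 - m)
R = 49896 (R = 216*231 = 49896)
j = I*√243293 (j = √((191 - 1*41) - 1*243443) = √((191 - 41) - 243443) = √(150 - 243443) = √(-243293) = I*√243293 ≈ 493.25*I)
b = 49896
j + b = I*√243293 + 49896 = 49896 + I*√243293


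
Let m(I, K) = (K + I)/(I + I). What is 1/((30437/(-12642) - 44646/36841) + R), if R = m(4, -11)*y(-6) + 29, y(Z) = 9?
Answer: 266139384/4658912059 ≈ 0.057125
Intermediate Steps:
m(I, K) = (I + K)/(2*I) (m(I, K) = (I + K)/((2*I)) = (I + K)*(1/(2*I)) = (I + K)/(2*I))
R = 169/8 (R = ((½)*(4 - 11)/4)*9 + 29 = ((½)*(¼)*(-7))*9 + 29 = -7/8*9 + 29 = -63/8 + 29 = 169/8 ≈ 21.125)
1/((30437/(-12642) - 44646/36841) + R) = 1/((30437/(-12642) - 44646/36841) + 169/8) = 1/((30437*(-1/12642) - 44646*1/36841) + 169/8) = 1/((-30437/12642 - 6378/5263) + 169/8) = 1/(-240820607/66534846 + 169/8) = 1/(4658912059/266139384) = 266139384/4658912059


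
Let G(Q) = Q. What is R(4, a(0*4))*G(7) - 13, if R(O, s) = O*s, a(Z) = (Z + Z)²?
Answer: -13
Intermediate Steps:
a(Z) = 4*Z² (a(Z) = (2*Z)² = 4*Z²)
R(4, a(0*4))*G(7) - 13 = (4*(4*(0*4)²))*7 - 13 = (4*(4*0²))*7 - 13 = (4*(4*0))*7 - 13 = (4*0)*7 - 13 = 0*7 - 13 = 0 - 13 = -13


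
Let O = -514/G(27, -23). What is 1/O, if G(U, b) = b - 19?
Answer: 21/257 ≈ 0.081712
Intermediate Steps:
G(U, b) = -19 + b
O = 257/21 (O = -514/(-19 - 23) = -514/(-42) = -514*(-1/42) = 257/21 ≈ 12.238)
1/O = 1/(257/21) = 21/257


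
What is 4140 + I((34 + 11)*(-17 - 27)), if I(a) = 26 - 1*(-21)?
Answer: 4187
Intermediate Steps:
I(a) = 47 (I(a) = 26 + 21 = 47)
4140 + I((34 + 11)*(-17 - 27)) = 4140 + 47 = 4187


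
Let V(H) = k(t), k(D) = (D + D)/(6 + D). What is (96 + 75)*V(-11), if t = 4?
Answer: 684/5 ≈ 136.80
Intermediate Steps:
k(D) = 2*D/(6 + D) (k(D) = (2*D)/(6 + D) = 2*D/(6 + D))
V(H) = 4/5 (V(H) = 2*4/(6 + 4) = 2*4/10 = 2*4*(1/10) = 4/5)
(96 + 75)*V(-11) = (96 + 75)*(4/5) = 171*(4/5) = 684/5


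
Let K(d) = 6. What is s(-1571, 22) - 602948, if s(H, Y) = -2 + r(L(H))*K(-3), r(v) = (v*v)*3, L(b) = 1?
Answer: -602932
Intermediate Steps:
r(v) = 3*v**2 (r(v) = v**2*3 = 3*v**2)
s(H, Y) = 16 (s(H, Y) = -2 + (3*1**2)*6 = -2 + (3*1)*6 = -2 + 3*6 = -2 + 18 = 16)
s(-1571, 22) - 602948 = 16 - 602948 = -602932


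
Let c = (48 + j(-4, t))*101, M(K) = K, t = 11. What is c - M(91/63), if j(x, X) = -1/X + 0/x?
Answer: 478900/99 ≈ 4837.4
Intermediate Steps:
j(x, X) = -1/X (j(x, X) = -1/X + 0 = -1/X)
c = 53227/11 (c = (48 - 1/11)*101 = (527/11)*101 = 53227/11 ≈ 4838.8)
c - M(91/63) = 53227/11 - 91/63 = 53227/11 - 1*13/9 = 53227/11 - 13/9 = 478900/99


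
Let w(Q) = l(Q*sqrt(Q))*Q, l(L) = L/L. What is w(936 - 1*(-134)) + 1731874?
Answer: 1732944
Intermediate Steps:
l(L) = 1
w(Q) = Q (w(Q) = 1*Q = Q)
w(936 - 1*(-134)) + 1731874 = (936 - 1*(-134)) + 1731874 = (936 + 134) + 1731874 = 1070 + 1731874 = 1732944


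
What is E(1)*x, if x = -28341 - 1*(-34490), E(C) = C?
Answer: 6149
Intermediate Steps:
x = 6149 (x = -28341 + 34490 = 6149)
E(1)*x = 1*6149 = 6149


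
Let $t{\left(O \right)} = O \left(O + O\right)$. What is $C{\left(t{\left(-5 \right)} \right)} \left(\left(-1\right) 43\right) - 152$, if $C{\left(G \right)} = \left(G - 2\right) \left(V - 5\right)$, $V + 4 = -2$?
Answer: $22552$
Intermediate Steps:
$t{\left(O \right)} = 2 O^{2}$ ($t{\left(O \right)} = O 2 O = 2 O^{2}$)
$V = -6$ ($V = -4 - 2 = -6$)
$C{\left(G \right)} = 22 - 11 G$ ($C{\left(G \right)} = \left(G - 2\right) \left(-6 - 5\right) = \left(-2 + G\right) \left(-11\right) = 22 - 11 G$)
$C{\left(t{\left(-5 \right)} \right)} \left(\left(-1\right) 43\right) - 152 = \left(22 - 11 \cdot 2 \left(-5\right)^{2}\right) \left(\left(-1\right) 43\right) - 152 = \left(22 - 11 \cdot 2 \cdot 25\right) \left(-43\right) - 152 = \left(22 - 550\right) \left(-43\right) - 152 = \left(-528\right) \left(-43\right) - 152 = 22704 - 152 = 22552$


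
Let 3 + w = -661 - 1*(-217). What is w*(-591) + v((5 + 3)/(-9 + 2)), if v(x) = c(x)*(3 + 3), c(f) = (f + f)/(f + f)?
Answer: 264183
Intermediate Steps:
c(f) = 1 (c(f) = (2*f)/((2*f)) = (2*f)*(1/(2*f)) = 1)
v(x) = 6 (v(x) = 1*(3 + 3) = 1*6 = 6)
w = -447 (w = -3 + (-661 - 1*(-217)) = -3 + (-661 + 217) = -3 - 444 = -447)
w*(-591) + v((5 + 3)/(-9 + 2)) = -447*(-591) + 6 = 264177 + 6 = 264183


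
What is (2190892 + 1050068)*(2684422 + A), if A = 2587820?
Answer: 17087125432320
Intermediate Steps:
(2190892 + 1050068)*(2684422 + A) = (2190892 + 1050068)*(2684422 + 2587820) = 3240960*5272242 = 17087125432320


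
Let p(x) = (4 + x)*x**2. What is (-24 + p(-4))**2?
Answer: 576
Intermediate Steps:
p(x) = x**2*(4 + x)
(-24 + p(-4))**2 = (-24 + (-4)**2*(4 - 4))**2 = (-24 + 16*0)**2 = (-24 + 0)**2 = (-24)**2 = 576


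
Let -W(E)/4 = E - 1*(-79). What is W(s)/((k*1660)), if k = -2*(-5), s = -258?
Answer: 179/4150 ≈ 0.043133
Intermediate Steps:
W(E) = -316 - 4*E (W(E) = -4*(E - 1*(-79)) = -4*(E + 79) = -4*(79 + E) = -316 - 4*E)
k = 10
W(s)/((k*1660)) = (-316 - 4*(-258))/((10*1660)) = (-316 + 1032)/16600 = 716*(1/16600) = 179/4150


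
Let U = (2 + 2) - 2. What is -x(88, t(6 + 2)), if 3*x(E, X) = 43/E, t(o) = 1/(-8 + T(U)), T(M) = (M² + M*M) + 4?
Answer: -43/264 ≈ -0.16288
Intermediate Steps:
U = 2 (U = 4 - 2 = 2)
T(M) = 4 + 2*M² (T(M) = (M² + M²) + 4 = 2*M² + 4 = 4 + 2*M²)
t(o) = ¼ (t(o) = 1/(-8 + (4 + 2*2²)) = 1/(-8 + (4 + 2*4)) = 1/(-8 + (4 + 8)) = 1/(-8 + 12) = 1/4 = ¼)
x(E, X) = 43/(3*E) (x(E, X) = (43/E)/3 = 43/(3*E))
-x(88, t(6 + 2)) = -43/(3*88) = -1*43/264 = -43/264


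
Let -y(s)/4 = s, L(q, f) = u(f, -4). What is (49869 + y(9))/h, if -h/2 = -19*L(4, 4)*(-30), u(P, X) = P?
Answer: -16611/1520 ≈ -10.928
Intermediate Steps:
L(q, f) = f
y(s) = -4*s
h = -4560 (h = -2*(-19*4)*(-30) = -(-152)*(-30) = -2*2280 = -4560)
(49869 + y(9))/h = (49869 - 4*9)/(-4560) = (49869 - 36)*(-1/4560) = 49833*(-1/4560) = -16611/1520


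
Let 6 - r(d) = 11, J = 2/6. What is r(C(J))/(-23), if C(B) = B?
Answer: 5/23 ≈ 0.21739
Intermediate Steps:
J = 1/3 (J = 2*(1/6) = 1/3 ≈ 0.33333)
r(d) = -5 (r(d) = 6 - 1*11 = 6 - 11 = -5)
r(C(J))/(-23) = -5/(-23) = -1/23*(-5) = 5/23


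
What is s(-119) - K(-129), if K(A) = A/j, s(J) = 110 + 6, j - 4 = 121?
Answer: 14629/125 ≈ 117.03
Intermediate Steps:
j = 125 (j = 4 + 121 = 125)
s(J) = 116
K(A) = A/125
s(-119) - K(-129) = 116 - (-129)/125 = 116 - 1*(-129/125) = 116 + 129/125 = 14629/125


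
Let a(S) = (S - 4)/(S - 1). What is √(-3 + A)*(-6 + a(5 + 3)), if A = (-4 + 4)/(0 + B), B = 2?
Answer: -38*I*√3/7 ≈ -9.4026*I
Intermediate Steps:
A = 0 (A = (-4 + 4)/(0 + 2) = 0/2 = 0*(½) = 0)
a(S) = (-4 + S)/(-1 + S)
√(-3 + A)*(-6 + a(5 + 3)) = √(-3 + 0)*(-6 + (-4 + (5 + 3))/(-1 + (5 + 3))) = √(-3)*(-6 + (-4 + 8)/(-1 + 8)) = (I*√3)*(-6 + 4/7) = (I*√3)*(-38/7) = -38*I*√3/7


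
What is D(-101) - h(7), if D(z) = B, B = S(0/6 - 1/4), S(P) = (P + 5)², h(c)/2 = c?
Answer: 137/16 ≈ 8.5625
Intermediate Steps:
h(c) = 2*c
S(P) = (5 + P)²
B = 361/16 (B = (5 + (0/6 - 1/4))² = (5 + (0*(⅙) - 1*¼))² = (5 + (0 - ¼))² = (5 - ¼)² = (19/4)² = 361/16 ≈ 22.563)
D(z) = 361/16
D(-101) - h(7) = 361/16 - 2*7 = 361/16 - 1*14 = 361/16 - 14 = 137/16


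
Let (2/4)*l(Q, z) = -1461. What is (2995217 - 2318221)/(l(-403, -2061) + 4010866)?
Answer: 169249/1001986 ≈ 0.16891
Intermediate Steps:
l(Q, z) = -2922 (l(Q, z) = 2*(-1461) = -2922)
(2995217 - 2318221)/(l(-403, -2061) + 4010866) = (2995217 - 2318221)/(-2922 + 4010866) = 676996/4007944 = 676996*(1/4007944) = 169249/1001986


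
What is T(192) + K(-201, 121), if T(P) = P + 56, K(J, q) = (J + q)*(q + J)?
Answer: 6648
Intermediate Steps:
K(J, q) = (J + q)**2 (K(J, q) = (J + q)*(J + q) = (J + q)**2)
T(P) = 56 + P
T(192) + K(-201, 121) = (56 + 192) + (-201 + 121)**2 = 248 + (-80)**2 = 248 + 6400 = 6648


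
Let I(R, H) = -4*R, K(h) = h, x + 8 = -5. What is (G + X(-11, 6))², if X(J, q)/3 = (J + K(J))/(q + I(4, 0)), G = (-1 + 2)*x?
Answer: 1024/25 ≈ 40.960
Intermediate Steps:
x = -13 (x = -8 - 5 = -13)
G = -13 (G = (-1 + 2)*(-13) = 1*(-13) = -13)
X(J, q) = 6*J/(-16 + q) (X(J, q) = 3*((J + J)/(q - 4*4)) = 3*((2*J)/(q - 16)) = 3*((2*J)/(-16 + q)) = 3*(2*J/(-16 + q)) = 6*J/(-16 + q))
(G + X(-11, 6))² = (-13 + 6*(-11)/(-16 + 6))² = (-13 + 6*(-11)/(-10))² = (-13 + 6*(-11)*(-⅒))² = (-13 + 33/5)² = (-32/5)² = 1024/25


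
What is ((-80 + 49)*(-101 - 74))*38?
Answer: 206150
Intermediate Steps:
((-80 + 49)*(-101 - 74))*38 = -31*(-175)*38 = 5425*38 = 206150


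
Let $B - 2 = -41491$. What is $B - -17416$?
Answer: $-24073$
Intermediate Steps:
$B = -41489$ ($B = 2 - 41491 = -41489$)
$B - -17416 = -41489 - -17416 = -41489 + 17416 = -24073$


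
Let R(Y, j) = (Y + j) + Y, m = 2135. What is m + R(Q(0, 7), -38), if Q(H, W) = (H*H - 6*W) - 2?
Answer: 2009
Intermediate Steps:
Q(H, W) = -2 + H² - 6*W (Q(H, W) = (H² - 6*W) - 2 = -2 + H² - 6*W)
R(Y, j) = j + 2*Y
m + R(Q(0, 7), -38) = 2135 + (-38 + 2*(-2 + 0² - 6*7)) = 2135 + (-38 + 2*(-2 + 0 - 42)) = 2135 + (-38 + 2*(-44)) = 2135 + (-38 - 88) = 2135 - 126 = 2009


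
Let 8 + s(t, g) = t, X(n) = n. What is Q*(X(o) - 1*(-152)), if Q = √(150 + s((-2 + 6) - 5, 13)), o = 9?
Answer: 161*√141 ≈ 1911.8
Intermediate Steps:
s(t, g) = -8 + t
Q = √141 (Q = √(150 + (-8 + ((-2 + 6) - 5))) = √(150 + (-8 + (4 - 5))) = √(150 + (-8 - 1)) = √(150 - 9) = √141 ≈ 11.874)
Q*(X(o) - 1*(-152)) = √141*(9 - 1*(-152)) = √141*(9 + 152) = √141*161 = 161*√141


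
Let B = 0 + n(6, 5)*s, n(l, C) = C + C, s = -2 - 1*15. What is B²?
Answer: 28900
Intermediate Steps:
s = -17 (s = -2 - 15 = -17)
n(l, C) = 2*C
B = -170 (B = 0 + (2*5)*(-17) = 0 + 10*(-17) = 0 - 170 = -170)
B² = (-170)² = 28900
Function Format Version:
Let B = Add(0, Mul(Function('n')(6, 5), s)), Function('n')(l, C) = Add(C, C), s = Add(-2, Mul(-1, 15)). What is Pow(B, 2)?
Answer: 28900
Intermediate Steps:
s = -17 (s = Add(-2, -15) = -17)
Function('n')(l, C) = Mul(2, C)
B = -170 (B = Add(0, Mul(Mul(2, 5), -17)) = Add(0, Mul(10, -17)) = Add(0, -170) = -170)
Pow(B, 2) = Pow(-170, 2) = 28900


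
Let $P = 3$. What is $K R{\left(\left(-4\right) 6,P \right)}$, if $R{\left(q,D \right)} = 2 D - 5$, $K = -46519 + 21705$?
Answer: $-24814$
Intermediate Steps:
$K = -24814$
$R{\left(q,D \right)} = -5 + 2 D$
$K R{\left(\left(-4\right) 6,P \right)} = - 24814 \left(-5 + 2 \cdot 3\right) = - 24814 \left(-5 + 6\right) = \left(-24814\right) 1 = -24814$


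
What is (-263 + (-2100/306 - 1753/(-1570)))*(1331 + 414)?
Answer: -7509958943/16014 ≈ -4.6896e+5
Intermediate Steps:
(-263 + (-2100/306 - 1753/(-1570)))*(1331 + 414) = (-263 + (-2100*1/306 - 1753*(-1/1570)))*1745 = (-263 + (-350/51 + 1753/1570))*1745 = (-263 - 460097/80070)*1745 = -21518507/80070*1745 = -7509958943/16014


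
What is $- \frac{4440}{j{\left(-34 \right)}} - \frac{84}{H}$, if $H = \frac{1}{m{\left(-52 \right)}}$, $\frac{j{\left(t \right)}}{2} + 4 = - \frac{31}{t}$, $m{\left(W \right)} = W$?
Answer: $\frac{35608}{7} \approx 5086.9$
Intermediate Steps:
$j{\left(t \right)} = -8 - \frac{62}{t}$ ($j{\left(t \right)} = -8 + 2 \left(- \frac{31}{t}\right) = -8 - \frac{62}{t}$)
$H = - \frac{1}{52}$ ($H = \frac{1}{-52} = - \frac{1}{52} \approx -0.019231$)
$- \frac{4440}{j{\left(-34 \right)}} - \frac{84}{H} = - \frac{4440}{-8 - \frac{62}{-34}} - \frac{84}{- \frac{1}{52}} = - \frac{4440}{-8 - - \frac{31}{17}} - -4368 = - \frac{4440}{-8 + \frac{31}{17}} + 4368 = - \frac{4440}{- \frac{105}{17}} + 4368 = \left(-4440\right) \left(- \frac{17}{105}\right) + 4368 = \frac{5032}{7} + 4368 = \frac{35608}{7}$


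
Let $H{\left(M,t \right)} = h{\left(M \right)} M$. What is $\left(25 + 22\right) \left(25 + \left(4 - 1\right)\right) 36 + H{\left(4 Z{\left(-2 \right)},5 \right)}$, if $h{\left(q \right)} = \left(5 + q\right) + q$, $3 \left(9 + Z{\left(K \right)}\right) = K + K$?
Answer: $\frac{455276}{9} \approx 50586.0$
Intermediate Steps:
$Z{\left(K \right)} = -9 + \frac{2 K}{3}$ ($Z{\left(K \right)} = -9 + \frac{K + K}{3} = -9 + \frac{2 K}{3}$)
$h{\left(q \right)} = 5 + 2 q$
$H{\left(M,t \right)} = M \left(5 + 2 M\right)$ ($H{\left(M,t \right)} = \left(5 + 2 M\right) M = M \left(5 + 2 M\right)$)
$\left(25 + 22\right) \left(25 + \left(4 - 1\right)\right) 36 + H{\left(4 Z{\left(-2 \right)},5 \right)} = \left(25 + 22\right) \left(25 + \left(4 - 1\right)\right) 36 + 4 \left(-9 + \frac{2}{3} \left(-2\right)\right) \left(5 + 2 \cdot 4 \left(-9 + \frac{2}{3} \left(-2\right)\right)\right) = 47 \left(25 + 3\right) 36 + 4 \left(-9 - \frac{4}{3}\right) \left(5 + 2 \cdot 4 \left(-9 - \frac{4}{3}\right)\right) = 47 \cdot 28 \cdot 36 + 4 \left(- \frac{31}{3}\right) \left(5 + 2 \cdot 4 \left(- \frac{31}{3}\right)\right) = 1316 \cdot 36 - \frac{124 \left(5 + 2 \left(- \frac{124}{3}\right)\right)}{3} = 47376 - \frac{124 \left(5 - \frac{248}{3}\right)}{3} = 47376 - - \frac{28892}{9} = 47376 + \frac{28892}{9} = \frac{455276}{9}$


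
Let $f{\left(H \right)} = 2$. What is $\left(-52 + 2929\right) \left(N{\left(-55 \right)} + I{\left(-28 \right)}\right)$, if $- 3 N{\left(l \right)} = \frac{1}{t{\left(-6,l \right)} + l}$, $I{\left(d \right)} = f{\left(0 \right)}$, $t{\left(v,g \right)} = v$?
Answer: $\frac{351953}{61} \approx 5769.7$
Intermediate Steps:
$I{\left(d \right)} = 2$
$N{\left(l \right)} = - \frac{1}{3 \left(-6 + l\right)}$
$\left(-52 + 2929\right) \left(N{\left(-55 \right)} + I{\left(-28 \right)}\right) = \left(-52 + 2929\right) \left(- \frac{1}{-18 + 3 \left(-55\right)} + 2\right) = 2877 \left(- \frac{1}{-18 - 165} + 2\right) = 2877 \left(- \frac{1}{-183} + 2\right) = 2877 \left(\left(-1\right) \left(- \frac{1}{183}\right) + 2\right) = 2877 \left(\frac{1}{183} + 2\right) = 2877 \cdot \frac{367}{183} = \frac{351953}{61}$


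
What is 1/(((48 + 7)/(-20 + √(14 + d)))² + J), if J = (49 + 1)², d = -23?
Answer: 16775411/42057171025 - 2904*I/8411434205 ≈ 0.00039887 - 3.4524e-7*I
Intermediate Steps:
J = 2500 (J = 50² = 2500)
1/(((48 + 7)/(-20 + √(14 + d)))² + J) = 1/(((48 + 7)/(-20 + √(14 - 23)))² + 2500) = 1/((55/(-20 + √(-9)))² + 2500) = 1/((55/(-20 + 3*I))² + 2500) = 1/((55*((-20 - 3*I)/409))² + 2500) = 1/((55*(-20 - 3*I)/409)² + 2500) = 1/(3025*(-20 - 3*I)²/167281 + 2500) = 1/(2500 + 3025*(-20 - 3*I)²/167281)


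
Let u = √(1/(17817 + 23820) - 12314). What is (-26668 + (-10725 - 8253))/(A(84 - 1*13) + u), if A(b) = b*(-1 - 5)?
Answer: 809639625852/8068834229 + 319522*I*√435674287221/8068834229 ≈ 100.34 + 26.138*I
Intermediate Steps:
A(b) = -6*b (A(b) = b*(-6) = -6*b)
u = 7*I*√435674287221/41637 (u = √(1/41637 - 12314) = √(-512718017/41637) = 7*I*√435674287221/41637 ≈ 110.97*I)
(-26668 + (-10725 - 8253))/(A(84 - 1*13) + u) = (-26668 + (-10725 - 8253))/(-6*(84 - 1*13) + 7*I*√435674287221/41637) = (-26668 - 18978)/(-6*(84 - 13) + 7*I*√435674287221/41637) = -45646/(-6*71 + 7*I*√435674287221/41637) = -45646/(-426 + 7*I*√435674287221/41637)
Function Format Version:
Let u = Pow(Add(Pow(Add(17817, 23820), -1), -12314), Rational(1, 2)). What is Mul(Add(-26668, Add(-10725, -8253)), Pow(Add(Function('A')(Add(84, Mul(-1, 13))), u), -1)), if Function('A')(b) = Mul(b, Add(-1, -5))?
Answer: Add(Rational(809639625852, 8068834229), Mul(Rational(319522, 8068834229), I, Pow(435674287221, Rational(1, 2)))) ≈ Add(100.34, Mul(26.138, I))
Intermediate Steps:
Function('A')(b) = Mul(-6, b) (Function('A')(b) = Mul(b, -6) = Mul(-6, b))
u = Mul(Rational(7, 41637), I, Pow(435674287221, Rational(1, 2))) (u = Pow(Add(Pow(41637, -1), -12314), Rational(1, 2)) = Pow(Add(Rational(1, 41637), -12314), Rational(1, 2)) = Pow(Rational(-512718017, 41637), Rational(1, 2)) = Mul(Rational(7, 41637), I, Pow(435674287221, Rational(1, 2))) ≈ Mul(110.97, I))
Mul(Add(-26668, Add(-10725, -8253)), Pow(Add(Function('A')(Add(84, Mul(-1, 13))), u), -1)) = Mul(Add(-26668, Add(-10725, -8253)), Pow(Add(Mul(-6, Add(84, Mul(-1, 13))), Mul(Rational(7, 41637), I, Pow(435674287221, Rational(1, 2)))), -1)) = Mul(Add(-26668, -18978), Pow(Add(Mul(-6, Add(84, -13)), Mul(Rational(7, 41637), I, Pow(435674287221, Rational(1, 2)))), -1)) = Mul(-45646, Pow(Add(Mul(-6, 71), Mul(Rational(7, 41637), I, Pow(435674287221, Rational(1, 2)))), -1)) = Mul(-45646, Pow(Add(-426, Mul(Rational(7, 41637), I, Pow(435674287221, Rational(1, 2)))), -1))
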